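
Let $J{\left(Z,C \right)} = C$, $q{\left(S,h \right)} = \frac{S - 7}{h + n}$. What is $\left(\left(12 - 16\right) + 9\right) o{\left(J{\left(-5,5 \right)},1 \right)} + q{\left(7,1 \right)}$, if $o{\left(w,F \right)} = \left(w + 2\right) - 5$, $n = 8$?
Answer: $10$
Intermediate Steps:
$q{\left(S,h \right)} = \frac{-7 + S}{8 + h}$ ($q{\left(S,h \right)} = \frac{S - 7}{h + 8} = \frac{-7 + S}{8 + h}$)
$o{\left(w,F \right)} = -3 + w$ ($o{\left(w,F \right)} = \left(2 + w\right) - 5 = -3 + w$)
$\left(\left(12 - 16\right) + 9\right) o{\left(J{\left(-5,5 \right)},1 \right)} + q{\left(7,1 \right)} = \left(\left(12 - 16\right) + 9\right) \left(-3 + 5\right) + \frac{-7 + 7}{8 + 1} = \left(-4 + 9\right) 2 + \frac{1}{9} \cdot 0 = 5 \cdot 2 + \frac{1}{9} \cdot 0 = 10 + 0 = 10$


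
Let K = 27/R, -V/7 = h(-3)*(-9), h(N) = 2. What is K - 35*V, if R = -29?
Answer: -127917/29 ≈ -4410.9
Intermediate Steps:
V = 126 (V = -14*(-9) = -7*(-18) = 126)
K = -27/29 (K = 27/(-29) = 27*(-1/29) = -27/29 ≈ -0.93103)
K - 35*V = -27/29 - 35*126 = -27/29 - 4410 = -127917/29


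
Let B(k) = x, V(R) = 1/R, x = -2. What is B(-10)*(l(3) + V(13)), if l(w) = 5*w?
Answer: -392/13 ≈ -30.154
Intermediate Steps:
B(k) = -2
B(-10)*(l(3) + V(13)) = -2*(5*3 + 1/13) = -2*(15 + 1/13) = -2*196/13 = -392/13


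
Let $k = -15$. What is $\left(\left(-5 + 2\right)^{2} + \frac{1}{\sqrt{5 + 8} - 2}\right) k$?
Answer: $- \frac{415}{3} - \frac{5 \sqrt{13}}{3} \approx -144.34$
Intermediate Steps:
$\left(\left(-5 + 2\right)^{2} + \frac{1}{\sqrt{5 + 8} - 2}\right) k = \left(\left(-5 + 2\right)^{2} + \frac{1}{\sqrt{5 + 8} - 2}\right) \left(-15\right) = \left(\left(-3\right)^{2} + \frac{1}{\sqrt{13} - 2}\right) \left(-15\right) = \left(9 + \frac{1}{-2 + \sqrt{13}}\right) \left(-15\right) = -135 - \frac{15}{-2 + \sqrt{13}}$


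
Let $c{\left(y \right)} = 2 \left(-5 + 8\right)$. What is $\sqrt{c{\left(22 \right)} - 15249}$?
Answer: $i \sqrt{15243} \approx 123.46 i$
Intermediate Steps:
$c{\left(y \right)} = 6$ ($c{\left(y \right)} = 2 \cdot 3 = 6$)
$\sqrt{c{\left(22 \right)} - 15249} = \sqrt{6 - 15249} = \sqrt{-15243} = i \sqrt{15243}$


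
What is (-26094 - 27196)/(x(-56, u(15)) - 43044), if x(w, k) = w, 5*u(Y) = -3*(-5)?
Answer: 5329/4310 ≈ 1.2364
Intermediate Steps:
u(Y) = 3 (u(Y) = (-3*(-5))/5 = (1/5)*15 = 3)
(-26094 - 27196)/(x(-56, u(15)) - 43044) = (-26094 - 27196)/(-56 - 43044) = -53290/(-43100) = -53290*(-1/43100) = 5329/4310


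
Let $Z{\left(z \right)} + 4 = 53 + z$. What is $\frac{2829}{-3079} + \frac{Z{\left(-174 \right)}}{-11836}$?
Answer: $- \frac{33099169}{36443044} \approx -0.90824$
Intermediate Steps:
$Z{\left(z \right)} = 49 + z$ ($Z{\left(z \right)} = -4 + \left(53 + z\right) = 49 + z$)
$\frac{2829}{-3079} + \frac{Z{\left(-174 \right)}}{-11836} = \frac{2829}{-3079} + \frac{49 - 174}{-11836} = 2829 \left(- \frac{1}{3079}\right) - - \frac{125}{11836} = - \frac{2829}{3079} + \frac{125}{11836} = - \frac{33099169}{36443044}$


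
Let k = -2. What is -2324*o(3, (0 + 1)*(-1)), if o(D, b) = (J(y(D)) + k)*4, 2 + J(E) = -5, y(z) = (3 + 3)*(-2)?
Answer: 83664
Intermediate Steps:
y(z) = -12 (y(z) = 6*(-2) = -12)
J(E) = -7 (J(E) = -2 - 5 = -7)
o(D, b) = -36 (o(D, b) = (-7 - 2)*4 = -9*4 = -36)
-2324*o(3, (0 + 1)*(-1)) = -2324*(-36) = 83664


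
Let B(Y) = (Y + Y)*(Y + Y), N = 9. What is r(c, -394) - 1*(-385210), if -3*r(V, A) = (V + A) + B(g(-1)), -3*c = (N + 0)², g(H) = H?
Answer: 385349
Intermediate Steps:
B(Y) = 4*Y² (B(Y) = (2*Y)*(2*Y) = 4*Y²)
c = -27 (c = -(9 + 0)²/3 = -⅓*9² = -⅓*81 = -27)
r(V, A) = -4/3 - A/3 - V/3 (r(V, A) = -((V + A) + 4*(-1)²)/3 = -((A + V) + 4*1)/3 = -((A + V) + 4)/3 = -(4 + A + V)/3 = -4/3 - A/3 - V/3)
r(c, -394) - 1*(-385210) = (-4/3 - ⅓*(-394) - ⅓*(-27)) - 1*(-385210) = (-4/3 + 394/3 + 9) + 385210 = 139 + 385210 = 385349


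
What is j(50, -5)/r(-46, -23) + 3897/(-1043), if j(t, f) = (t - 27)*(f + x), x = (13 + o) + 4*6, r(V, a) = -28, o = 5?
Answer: -20341/596 ≈ -34.129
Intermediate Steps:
x = 42 (x = (13 + 5) + 4*6 = 18 + 24 = 42)
j(t, f) = (-27 + t)*(42 + f) (j(t, f) = (t - 27)*(f + 42) = (-27 + t)*(42 + f))
j(50, -5)/r(-46, -23) + 3897/(-1043) = (-1134 - 27*(-5) + 42*50 - 5*50)/(-28) + 3897/(-1043) = (-1134 + 135 + 2100 - 250)*(-1/28) + 3897*(-1/1043) = 851*(-1/28) - 3897/1043 = -851/28 - 3897/1043 = -20341/596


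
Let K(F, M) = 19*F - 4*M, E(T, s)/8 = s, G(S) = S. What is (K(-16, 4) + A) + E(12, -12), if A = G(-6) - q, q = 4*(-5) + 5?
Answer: -407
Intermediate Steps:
q = -15 (q = -20 + 5 = -15)
E(T, s) = 8*s
A = 9 (A = -6 - 1*(-15) = -6 + 15 = 9)
K(F, M) = -4*M + 19*F
(K(-16, 4) + A) + E(12, -12) = ((-4*4 + 19*(-16)) + 9) + 8*(-12) = ((-16 - 304) + 9) - 96 = (-320 + 9) - 96 = -311 - 96 = -407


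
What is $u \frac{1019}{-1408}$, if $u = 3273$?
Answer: $- \frac{3335187}{1408} \approx -2368.7$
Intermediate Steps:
$u \frac{1019}{-1408} = 3273 \frac{1019}{-1408} = 3273 \cdot 1019 \left(- \frac{1}{1408}\right) = 3273 \left(- \frac{1019}{1408}\right) = - \frac{3335187}{1408}$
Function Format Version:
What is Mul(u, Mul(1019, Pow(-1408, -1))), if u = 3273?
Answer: Rational(-3335187, 1408) ≈ -2368.7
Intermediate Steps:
Mul(u, Mul(1019, Pow(-1408, -1))) = Mul(3273, Mul(1019, Pow(-1408, -1))) = Mul(3273, Mul(1019, Rational(-1, 1408))) = Mul(3273, Rational(-1019, 1408)) = Rational(-3335187, 1408)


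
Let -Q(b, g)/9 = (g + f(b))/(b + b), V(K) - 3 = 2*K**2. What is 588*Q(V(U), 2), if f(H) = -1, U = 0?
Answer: -882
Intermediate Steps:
V(K) = 3 + 2*K**2
Q(b, g) = -9*(-1 + g)/(2*b) (Q(b, g) = -9*(g - 1)/(b + b) = -9*(-1 + g)/(2*b))
588*Q(V(U), 2) = 588*(9*(1 - 1*2)/(2*(3 + 2*0**2))) = 588*(9*(1 - 2)/(2*(3 + 2*0))) = 588*((9/2)*(-1)/(3 + 0)) = 588*((9/2)*(-1)/3) = 588*((9/2)*(1/3)*(-1)) = 588*(-3/2) = -882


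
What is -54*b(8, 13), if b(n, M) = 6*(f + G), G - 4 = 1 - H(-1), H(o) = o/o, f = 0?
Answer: -1296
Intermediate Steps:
H(o) = 1
G = 4 (G = 4 + (1 - 1*1) = 4 + (1 - 1) = 4 + 0 = 4)
b(n, M) = 24 (b(n, M) = 6*(0 + 4) = 6*4 = 24)
-54*b(8, 13) = -54*24 = -1296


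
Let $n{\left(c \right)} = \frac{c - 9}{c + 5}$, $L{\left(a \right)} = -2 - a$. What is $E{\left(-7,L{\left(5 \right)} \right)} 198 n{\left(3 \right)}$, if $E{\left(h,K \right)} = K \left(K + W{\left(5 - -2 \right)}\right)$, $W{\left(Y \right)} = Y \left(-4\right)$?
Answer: $- \frac{72765}{2} \approx -36383.0$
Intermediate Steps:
$W{\left(Y \right)} = - 4 Y$
$E{\left(h,K \right)} = K \left(-28 + K\right)$ ($E{\left(h,K \right)} = K \left(K - 4 \left(5 - -2\right)\right) = K \left(K - 4 \left(5 + 2\right)\right) = K \left(K - 28\right) = K \left(-28 + K\right)$)
$n{\left(c \right)} = \frac{-9 + c}{5 + c}$
$E{\left(-7,L{\left(5 \right)} \right)} 198 n{\left(3 \right)} = \left(-2 - 5\right) \left(-28 - 7\right) 198 \frac{-9 + 3}{5 + 3} = \left(-2 - 5\right) \left(-28 - 7\right) 198 \cdot \frac{1}{8} \left(-6\right) = - 7 \left(-28 - 7\right) 198 \cdot \frac{1}{8} \left(-6\right) = \left(-7\right) \left(-35\right) 198 \left(- \frac{3}{4}\right) = 245 \cdot 198 \left(- \frac{3}{4}\right) = 48510 \left(- \frac{3}{4}\right) = - \frac{72765}{2}$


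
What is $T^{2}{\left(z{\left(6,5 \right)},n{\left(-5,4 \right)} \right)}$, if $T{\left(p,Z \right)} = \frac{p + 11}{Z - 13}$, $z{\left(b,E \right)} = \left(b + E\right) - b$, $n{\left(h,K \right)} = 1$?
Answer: $\frac{16}{9} \approx 1.7778$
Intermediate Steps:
$z{\left(b,E \right)} = E$ ($z{\left(b,E \right)} = \left(E + b\right) - b = E$)
$T{\left(p,Z \right)} = \frac{11 + p}{-13 + Z}$
$T^{2}{\left(z{\left(6,5 \right)},n{\left(-5,4 \right)} \right)} = \left(\frac{11 + 5}{-13 + 1}\right)^{2} = \left(\frac{1}{-12} \cdot 16\right)^{2} = \left(\left(- \frac{1}{12}\right) 16\right)^{2} = \left(- \frac{4}{3}\right)^{2} = \frac{16}{9}$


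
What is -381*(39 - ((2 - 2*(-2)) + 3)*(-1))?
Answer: -18288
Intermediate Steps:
-381*(39 - ((2 - 2*(-2)) + 3)*(-1)) = -381*(39 - ((2 + 4) + 3)*(-1)) = -381*(39 - (6 + 3)*(-1)) = -381*(39 - 9*(-1)) = -381*(39 - 1*(-9)) = -381*(39 + 9) = -381*48 = -18288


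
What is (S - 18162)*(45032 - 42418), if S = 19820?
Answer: 4334012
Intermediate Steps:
(S - 18162)*(45032 - 42418) = (19820 - 18162)*(45032 - 42418) = 1658*2614 = 4334012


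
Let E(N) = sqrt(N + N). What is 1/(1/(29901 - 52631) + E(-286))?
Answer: -22730/295525458801 - 1033305800*I*sqrt(143)/295525458801 ≈ -7.6914e-8 - 0.041812*I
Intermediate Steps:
E(N) = sqrt(2)*sqrt(N) (E(N) = sqrt(2*N) = sqrt(2)*sqrt(N))
1/(1/(29901 - 52631) + E(-286)) = 1/(1/(29901 - 52631) + sqrt(2)*sqrt(-286)) = 1/(1/(-22730) + sqrt(2)*(I*sqrt(286))) = 1/(-1/22730 + 2*I*sqrt(143))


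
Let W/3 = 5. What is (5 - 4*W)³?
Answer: -166375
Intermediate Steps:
W = 15 (W = 3*5 = 15)
(5 - 4*W)³ = (5 - 4*15)³ = (5 - 60)³ = (-55)³ = -166375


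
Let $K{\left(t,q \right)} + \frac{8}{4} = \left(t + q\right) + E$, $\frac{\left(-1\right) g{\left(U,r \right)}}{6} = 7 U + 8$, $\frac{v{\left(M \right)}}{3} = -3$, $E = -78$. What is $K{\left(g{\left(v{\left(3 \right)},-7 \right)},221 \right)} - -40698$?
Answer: $41169$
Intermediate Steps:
$v{\left(M \right)} = -9$ ($v{\left(M \right)} = 3 \left(-3\right) = -9$)
$g{\left(U,r \right)} = -48 - 42 U$ ($g{\left(U,r \right)} = - 6 \left(7 U + 8\right) = - 6 \left(8 + 7 U\right) = -48 - 42 U$)
$K{\left(t,q \right)} = -80 + q + t$ ($K{\left(t,q \right)} = -2 - \left(78 - q - t\right) = -2 + \left(-78 + q + t\right) = -80 + q + t$)
$K{\left(g{\left(v{\left(3 \right)},-7 \right)},221 \right)} - -40698 = \left(-80 + 221 - -330\right) - -40698 = \left(-80 + 221 + \left(-48 + 378\right)\right) + 40698 = \left(-80 + 221 + 330\right) + 40698 = 471 + 40698 = 41169$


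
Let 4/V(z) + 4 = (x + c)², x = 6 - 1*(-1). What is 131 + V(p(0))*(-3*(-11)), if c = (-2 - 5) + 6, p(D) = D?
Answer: 1081/8 ≈ 135.13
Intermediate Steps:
c = -1 (c = -7 + 6 = -1)
x = 7 (x = 6 + 1 = 7)
V(z) = ⅛ (V(z) = 4/(-4 + (7 - 1)²) = 4/(-4 + 6²) = 4/(-4 + 36) = 4/32 = 4*(1/32) = ⅛)
131 + V(p(0))*(-3*(-11)) = 131 + (-3*(-11))/8 = 131 + (⅛)*33 = 131 + 33/8 = 1081/8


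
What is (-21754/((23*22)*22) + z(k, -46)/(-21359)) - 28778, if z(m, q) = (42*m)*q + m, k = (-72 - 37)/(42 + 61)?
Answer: -352413782173939/12245071982 ≈ -28780.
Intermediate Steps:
k = -109/103 ≈ -1.0583
z(m, q) = m + 42*m*q (z(m, q) = 42*m*q + m = m + 42*m*q)
(-21754/((23*22)*22) + z(k, -46)/(-21359)) - 28778 = (-21754/((23*22)*22) - 109*(1 + 42*(-46))/103/(-21359)) - 28778 = (-21754/(506*22) - 109*(1 - 1932)/103*(-1/21359)) - 28778 = (-21754/11132 - 109/103*(-1931)*(-1/21359)) - 28778 = (-21754*1/11132 + (210479/103)*(-1/21359)) - 28778 = (-10877/5566 - 210479/2199977) - 28778 = -25100675943/12245071982 - 28778 = -352413782173939/12245071982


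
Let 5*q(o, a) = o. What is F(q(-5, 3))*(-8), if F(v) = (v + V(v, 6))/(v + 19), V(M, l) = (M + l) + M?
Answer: -4/3 ≈ -1.3333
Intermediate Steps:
V(M, l) = l + 2*M
q(o, a) = o/5
F(v) = (6 + 3*v)/(19 + v) (F(v) = (v + (6 + 2*v))/(v + 19) = (6 + 3*v)/(19 + v))
F(q(-5, 3))*(-8) = (3*(2 + (⅕)*(-5))/(19 + (⅕)*(-5)))*(-8) = (3*(2 - 1)/(19 - 1))*(-8) = (3*1/18)*(-8) = (3*(1/18)*1)*(-8) = (⅙)*(-8) = -4/3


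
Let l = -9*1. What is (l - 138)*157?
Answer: -23079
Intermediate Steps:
l = -9
(l - 138)*157 = (-9 - 138)*157 = -147*157 = -23079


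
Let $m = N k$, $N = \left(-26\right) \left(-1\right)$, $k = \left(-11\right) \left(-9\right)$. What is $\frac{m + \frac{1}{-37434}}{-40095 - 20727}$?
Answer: $- \frac{96355115}{2276810748} \approx -0.04232$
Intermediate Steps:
$k = 99$
$N = 26$
$m = 2574$ ($m = 26 \cdot 99 = 2574$)
$\frac{m + \frac{1}{-37434}}{-40095 - 20727} = \frac{2574 + \frac{1}{-37434}}{-40095 - 20727} = \frac{2574 - \frac{1}{37434}}{-60822} = \frac{96355115}{37434} \left(- \frac{1}{60822}\right) = - \frac{96355115}{2276810748}$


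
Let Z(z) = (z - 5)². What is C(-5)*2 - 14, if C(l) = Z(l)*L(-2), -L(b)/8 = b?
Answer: 3186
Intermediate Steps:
L(b) = -8*b
Z(z) = (-5 + z)²
C(l) = 16*(-5 + l)² (C(l) = (-5 + l)²*(-8*(-2)) = (-5 + l)²*16 = 16*(-5 + l)²)
C(-5)*2 - 14 = (16*(-5 - 5)²)*2 - 14 = (16*(-10)²)*2 - 14 = (16*100)*2 - 14 = 1600*2 - 14 = 3200 - 14 = 3186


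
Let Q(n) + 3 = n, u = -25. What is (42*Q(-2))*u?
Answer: 5250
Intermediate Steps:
Q(n) = -3 + n
(42*Q(-2))*u = (42*(-3 - 2))*(-25) = (42*(-5))*(-25) = -210*(-25) = 5250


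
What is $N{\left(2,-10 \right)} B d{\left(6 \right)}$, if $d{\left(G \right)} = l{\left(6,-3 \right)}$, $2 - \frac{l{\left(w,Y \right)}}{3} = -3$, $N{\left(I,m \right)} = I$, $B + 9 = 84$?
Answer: $2250$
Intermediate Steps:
$B = 75$ ($B = -9 + 84 = 75$)
$l{\left(w,Y \right)} = 15$ ($l{\left(w,Y \right)} = 6 - -9 = 6 + 9 = 15$)
$d{\left(G \right)} = 15$
$N{\left(2,-10 \right)} B d{\left(6 \right)} = 2 \cdot 75 \cdot 15 = 150 \cdot 15 = 2250$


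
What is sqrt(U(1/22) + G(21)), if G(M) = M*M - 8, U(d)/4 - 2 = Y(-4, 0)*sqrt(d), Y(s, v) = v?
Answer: 21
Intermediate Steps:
U(d) = 8 (U(d) = 8 + 4*(0*sqrt(d)) = 8 + 4*0 = 8 + 0 = 8)
G(M) = -8 + M**2 (G(M) = M**2 - 8 = -8 + M**2)
sqrt(U(1/22) + G(21)) = sqrt(8 + (-8 + 21**2)) = sqrt(8 + (-8 + 441)) = sqrt(8 + 433) = sqrt(441) = 21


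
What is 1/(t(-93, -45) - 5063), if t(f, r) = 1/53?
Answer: -53/268338 ≈ -0.00019751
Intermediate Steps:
t(f, r) = 1/53
1/(t(-93, -45) - 5063) = 1/(1/53 - 5063) = 1/(-268338/53) = -53/268338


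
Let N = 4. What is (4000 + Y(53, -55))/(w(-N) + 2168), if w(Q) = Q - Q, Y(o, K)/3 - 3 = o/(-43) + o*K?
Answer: -203807/93224 ≈ -2.1862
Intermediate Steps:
Y(o, K) = 9 - 3*o/43 + 3*K*o (Y(o, K) = 9 + 3*(o/(-43) + o*K) = 9 + 3*(-o/43 + K*o) = 9 + (-3*o/43 + 3*K*o) = 9 - 3*o/43 + 3*K*o)
w(Q) = 0
(4000 + Y(53, -55))/(w(-N) + 2168) = (4000 + (9 - 3/43*53 + 3*(-55)*53))/(0 + 2168) = (4000 + (9 - 159/43 - 8745))/2168 = (4000 - 375807/43)*(1/2168) = -203807/43*1/2168 = -203807/93224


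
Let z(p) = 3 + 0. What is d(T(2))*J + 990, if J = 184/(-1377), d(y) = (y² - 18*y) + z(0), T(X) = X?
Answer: 1368566/1377 ≈ 993.88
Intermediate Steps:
z(p) = 3
d(y) = 3 + y² - 18*y (d(y) = (y² - 18*y) + 3 = 3 + y² - 18*y)
J = -184/1377 (J = 184*(-1/1377) = -184/1377 ≈ -0.13362)
d(T(2))*J + 990 = (3 + 2² - 18*2)*(-184/1377) + 990 = (3 + 4 - 36)*(-184/1377) + 990 = -29*(-184/1377) + 990 = 5336/1377 + 990 = 1368566/1377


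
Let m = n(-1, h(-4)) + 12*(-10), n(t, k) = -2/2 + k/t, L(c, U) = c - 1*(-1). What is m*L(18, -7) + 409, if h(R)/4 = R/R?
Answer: -1966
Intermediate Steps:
L(c, U) = 1 + c (L(c, U) = c + 1 = 1 + c)
h(R) = 4 (h(R) = 4*(R/R) = 4*1 = 4)
n(t, k) = -1 + k/t (n(t, k) = -2*½ + k/t = -1 + k/t)
m = -125 (m = (4 - 1*(-1))/(-1) + 12*(-10) = -(4 + 1) - 120 = -1*5 - 120 = -5 - 120 = -125)
m*L(18, -7) + 409 = -125*(1 + 18) + 409 = -125*19 + 409 = -2375 + 409 = -1966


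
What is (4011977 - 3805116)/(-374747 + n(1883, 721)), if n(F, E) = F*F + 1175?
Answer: 206861/3172117 ≈ 0.065212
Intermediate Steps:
n(F, E) = 1175 + F² (n(F, E) = F² + 1175 = 1175 + F²)
(4011977 - 3805116)/(-374747 + n(1883, 721)) = (4011977 - 3805116)/(-374747 + (1175 + 1883²)) = 206861/(-374747 + (1175 + 3545689)) = 206861/(-374747 + 3546864) = 206861/3172117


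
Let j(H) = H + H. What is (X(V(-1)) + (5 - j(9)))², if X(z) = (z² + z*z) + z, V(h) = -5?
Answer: 1024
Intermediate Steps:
j(H) = 2*H
X(z) = z + 2*z² (X(z) = (z² + z²) + z = 2*z² + z = z + 2*z²)
(X(V(-1)) + (5 - j(9)))² = (-5*(1 + 2*(-5)) + (5 - 2*9))² = (-5*(1 - 10) + (5 - 1*18))² = (-5*(-9) + (5 - 18))² = (45 - 13)² = 32² = 1024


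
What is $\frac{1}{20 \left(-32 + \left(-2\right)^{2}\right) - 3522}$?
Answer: $- \frac{1}{4082} \approx -0.00024498$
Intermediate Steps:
$\frac{1}{20 \left(-32 + \left(-2\right)^{2}\right) - 3522} = \frac{1}{20 \left(-32 + 4\right) - 3522} = \frac{1}{20 \left(-28\right) - 3522} = \frac{1}{-560 - 3522} = \frac{1}{-4082} = - \frac{1}{4082}$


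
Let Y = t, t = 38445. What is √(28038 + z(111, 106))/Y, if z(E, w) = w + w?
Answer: √1130/7689 ≈ 0.0043719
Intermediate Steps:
z(E, w) = 2*w
Y = 38445
√(28038 + z(111, 106))/Y = √(28038 + 2*106)/38445 = √(28038 + 212)*(1/38445) = √28250*(1/38445) = (5*√1130)*(1/38445) = √1130/7689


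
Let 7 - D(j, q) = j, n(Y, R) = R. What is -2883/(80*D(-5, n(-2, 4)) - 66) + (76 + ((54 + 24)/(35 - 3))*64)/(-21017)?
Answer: -20266473/6263066 ≈ -3.2359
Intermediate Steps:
D(j, q) = 7 - j
-2883/(80*D(-5, n(-2, 4)) - 66) + (76 + ((54 + 24)/(35 - 3))*64)/(-21017) = -2883/(80*(7 - 1*(-5)) - 66) + (76 + ((54 + 24)/(35 - 3))*64)/(-21017) = -2883/(80*(7 + 5) - 66) + (76 + (78/32)*64)*(-1/21017) = -2883/(80*12 - 66) + (76 + (78*(1/32))*64)*(-1/21017) = -2883/(960 - 66) + (76 + (39/16)*64)*(-1/21017) = -2883/894 + (76 + 156)*(-1/21017) = -2883*1/894 + 232*(-1/21017) = -961/298 - 232/21017 = -20266473/6263066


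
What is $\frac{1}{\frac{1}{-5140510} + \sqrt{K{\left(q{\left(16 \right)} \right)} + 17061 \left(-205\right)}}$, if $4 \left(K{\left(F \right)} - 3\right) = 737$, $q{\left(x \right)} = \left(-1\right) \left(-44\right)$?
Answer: $- \frac{2570255}{46208036337526023388} - \frac{6606210765025 i \sqrt{13989271}}{46208036337526023388} \approx -5.5624 \cdot 10^{-14} - 0.00053473 i$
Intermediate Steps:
$q{\left(x \right)} = 44$
$K{\left(F \right)} = \frac{749}{4}$ ($K{\left(F \right)} = 3 + \frac{1}{4} \cdot 737 = 3 + \frac{737}{4} = \frac{749}{4}$)
$\frac{1}{\frac{1}{-5140510} + \sqrt{K{\left(q{\left(16 \right)} \right)} + 17061 \left(-205\right)}} = \frac{1}{\frac{1}{-5140510} + \sqrt{\frac{749}{4} + 17061 \left(-205\right)}} = \frac{1}{- \frac{1}{5140510} + \sqrt{\frac{749}{4} - 3497505}} = \frac{1}{- \frac{1}{5140510} + \sqrt{- \frac{13989271}{4}}} = \frac{1}{- \frac{1}{5140510} + \frac{i \sqrt{13989271}}{2}}$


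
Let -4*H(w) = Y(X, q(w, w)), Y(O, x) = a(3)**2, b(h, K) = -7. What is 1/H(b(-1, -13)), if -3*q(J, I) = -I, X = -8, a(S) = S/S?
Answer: -4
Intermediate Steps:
a(S) = 1
q(J, I) = I/3 (q(J, I) = -(-1)*I/3 = I/3)
Y(O, x) = 1 (Y(O, x) = 1**2 = 1)
H(w) = -1/4 (H(w) = -1/4*1 = -1/4)
1/H(b(-1, -13)) = 1/(-1/4) = -4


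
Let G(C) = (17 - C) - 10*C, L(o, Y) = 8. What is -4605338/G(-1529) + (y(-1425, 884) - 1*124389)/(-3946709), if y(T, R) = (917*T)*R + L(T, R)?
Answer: 637092341137/33223396362 ≈ 19.176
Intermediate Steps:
y(T, R) = 8 + 917*R*T (y(T, R) = (917*T)*R + 8 = 917*R*T + 8 = 8 + 917*R*T)
G(C) = 17 - 11*C
-4605338/G(-1529) + (y(-1425, 884) - 1*124389)/(-3946709) = -4605338/(17 - 11*(-1529)) + ((8 + 917*884*(-1425)) - 1*124389)/(-3946709) = -4605338/(17 + 16819) + ((8 - 1155144900) - 124389)*(-1/3946709) = -4605338/16836 + (-1155144892 - 124389)*(-1/3946709) = -4605338*1/16836 - 1155269281*(-1/3946709) = -2302669/8418 + 1155269281/3946709 = 637092341137/33223396362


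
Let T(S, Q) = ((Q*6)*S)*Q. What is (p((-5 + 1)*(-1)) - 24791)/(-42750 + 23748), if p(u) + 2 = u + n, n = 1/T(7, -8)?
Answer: 66632831/51077376 ≈ 1.3045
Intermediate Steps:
T(S, Q) = 6*S*Q² (T(S, Q) = ((6*Q)*S)*Q = (6*Q*S)*Q = 6*S*Q²)
n = 1/2688 (n = 1/(6*7*(-8)²) = 1/(6*7*64) = 1/2688 ≈ 0.00037202)
p(u) = -5375/2688 + u (p(u) = -2 + (u + 1/2688) = -2 + (1/2688 + u) = -5375/2688 + u)
(p((-5 + 1)*(-1)) - 24791)/(-42750 + 23748) = ((-5375/2688 + (-5 + 1)*(-1)) - 24791)/(-42750 + 23748) = ((-5375/2688 - 4*(-1)) - 24791)/(-19002) = ((-5375/2688 + 4) - 24791)*(-1/19002) = (5377/2688 - 24791)*(-1/19002) = -66632831/2688*(-1/19002) = 66632831/51077376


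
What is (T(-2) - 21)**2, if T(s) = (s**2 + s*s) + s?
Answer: 225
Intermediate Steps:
T(s) = s + 2*s**2 (T(s) = (s**2 + s**2) + s = 2*s**2 + s = s + 2*s**2)
(T(-2) - 21)**2 = (-2*(1 + 2*(-2)) - 21)**2 = (-2*(1 - 4) - 21)**2 = (-2*(-3) - 21)**2 = (6 - 21)**2 = (-15)**2 = 225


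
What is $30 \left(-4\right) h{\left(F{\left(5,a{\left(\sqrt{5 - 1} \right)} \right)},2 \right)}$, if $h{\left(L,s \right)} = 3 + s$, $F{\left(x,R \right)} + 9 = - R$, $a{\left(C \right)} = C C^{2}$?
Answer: $-600$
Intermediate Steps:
$a{\left(C \right)} = C^{3}$
$F{\left(x,R \right)} = -9 - R$
$30 \left(-4\right) h{\left(F{\left(5,a{\left(\sqrt{5 - 1} \right)} \right)},2 \right)} = 30 \left(-4\right) \left(3 + 2\right) = \left(-120\right) 5 = -600$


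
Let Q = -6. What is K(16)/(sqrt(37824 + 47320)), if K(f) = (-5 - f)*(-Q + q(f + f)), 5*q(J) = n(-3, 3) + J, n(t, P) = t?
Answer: -1239*sqrt(21286)/212860 ≈ -0.84923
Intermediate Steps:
q(J) = -3/5 + J/5 (q(J) = (-3 + J)/5 = -3/5 + J/5)
K(f) = (-5 - f)*(27/5 + 2*f/5) (K(f) = (-5 - f)*(-1*(-6) + (-3/5 + (f + f)/5)) = (-5 - f)*(6 + (-3/5 + (2*f)/5)) = (-5 - f)*(6 + (-3/5 + 2*f/5)) = (-5 - f)*(27/5 + 2*f/5))
K(16)/(sqrt(37824 + 47320)) = (-27 - 37/5*16 - 2/5*16**2)/(sqrt(37824 + 47320)) = (-27 - 592/5 - 2/5*256)/(sqrt(85144)) = (-27 - 592/5 - 512/5)/((2*sqrt(21286))) = -1239*sqrt(21286)/212860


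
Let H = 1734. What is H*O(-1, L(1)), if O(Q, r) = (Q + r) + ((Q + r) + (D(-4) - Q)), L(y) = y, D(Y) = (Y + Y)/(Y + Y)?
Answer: 3468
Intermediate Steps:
D(Y) = 1 (D(Y) = (2*Y)/((2*Y)) = (2*Y)*(1/(2*Y)) = 1)
O(Q, r) = 1 + Q + 2*r (O(Q, r) = (Q + r) + ((Q + r) + (1 - Q)) = (Q + r) + (1 + r) = 1 + Q + 2*r)
H*O(-1, L(1)) = 1734*(1 - 1 + 2*1) = 1734*(1 - 1 + 2) = 1734*2 = 3468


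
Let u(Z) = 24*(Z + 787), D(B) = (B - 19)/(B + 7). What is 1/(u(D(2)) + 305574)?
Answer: 3/973250 ≈ 3.0825e-6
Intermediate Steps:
D(B) = (-19 + B)/(7 + B)
u(Z) = 18888 + 24*Z (u(Z) = 24*(787 + Z) = 18888 + 24*Z)
1/(u(D(2)) + 305574) = 1/((18888 + 24*((-19 + 2)/(7 + 2))) + 305574) = 1/((18888 + 24*(-17/9)) + 305574) = 1/((18888 - 136/3) + 305574) = 1/(56528/3 + 305574) = 1/(973250/3) = 3/973250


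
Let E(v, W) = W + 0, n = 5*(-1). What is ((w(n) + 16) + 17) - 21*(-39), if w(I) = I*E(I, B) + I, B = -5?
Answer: 872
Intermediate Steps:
n = -5
E(v, W) = W
w(I) = -4*I (w(I) = I*(-5) + I = -5*I + I = -4*I)
((w(n) + 16) + 17) - 21*(-39) = ((-4*(-5) + 16) + 17) - 21*(-39) = ((20 + 16) + 17) + 819 = (36 + 17) + 819 = 53 + 819 = 872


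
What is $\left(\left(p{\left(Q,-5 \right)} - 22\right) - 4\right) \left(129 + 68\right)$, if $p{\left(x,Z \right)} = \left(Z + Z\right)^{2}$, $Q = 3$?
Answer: $14578$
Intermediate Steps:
$p{\left(x,Z \right)} = 4 Z^{2}$ ($p{\left(x,Z \right)} = \left(2 Z\right)^{2} = 4 Z^{2}$)
$\left(\left(p{\left(Q,-5 \right)} - 22\right) - 4\right) \left(129 + 68\right) = \left(\left(4 \left(-5\right)^{2} - 22\right) - 4\right) \left(129 + 68\right) = \left(\left(4 \cdot 25 - 22\right) - 4\right) 197 = \left(\left(100 - 22\right) - 4\right) 197 = \left(78 - 4\right) 197 = 74 \cdot 197 = 14578$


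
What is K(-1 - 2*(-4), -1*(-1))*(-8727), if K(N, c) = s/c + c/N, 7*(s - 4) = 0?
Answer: -253083/7 ≈ -36155.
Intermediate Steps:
s = 4 (s = 4 + (1/7)*0 = 4 + 0 = 4)
K(N, c) = 4/c + c/N
K(-1 - 2*(-4), -1*(-1))*(-8727) = (4/((-1*(-1))) + (-1*(-1))/(-1 - 2*(-4)))*(-8727) = (4/1 + 1/(-1 + 8))*(-8727) = (4*1 + 1/7)*(-8727) = (4 + 1*(1/7))*(-8727) = (4 + 1/7)*(-8727) = (29/7)*(-8727) = -253083/7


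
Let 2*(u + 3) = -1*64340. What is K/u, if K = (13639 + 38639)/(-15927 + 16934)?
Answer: -52278/32398211 ≈ -0.0016136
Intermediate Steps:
u = -32173 (u = -3 + (-1*64340)/2 = -3 + (½)*(-64340) = -3 - 32170 = -32173)
K = 52278/1007 ≈ 51.915
K/u = (52278/1007)/(-32173) = (52278/1007)*(-1/32173) = -52278/32398211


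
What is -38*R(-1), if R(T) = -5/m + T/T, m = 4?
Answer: 19/2 ≈ 9.5000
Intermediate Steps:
R(T) = -¼ (R(T) = -5/4 + T/T = -5*¼ + 1 = -5/4 + 1 = -¼)
-38*R(-1) = -38*(-¼) = 19/2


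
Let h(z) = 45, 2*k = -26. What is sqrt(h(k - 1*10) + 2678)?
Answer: sqrt(2723) ≈ 52.182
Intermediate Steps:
k = -13 (k = (1/2)*(-26) = -13)
sqrt(h(k - 1*10) + 2678) = sqrt(45 + 2678) = sqrt(2723)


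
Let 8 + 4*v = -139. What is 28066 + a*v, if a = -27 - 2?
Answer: 116527/4 ≈ 29132.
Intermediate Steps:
v = -147/4 (v = -2 + (1/4)*(-139) = -2 - 139/4 = -147/4 ≈ -36.750)
a = -29
28066 + a*v = 28066 - 29*(-147/4) = 28066 + 4263/4 = 116527/4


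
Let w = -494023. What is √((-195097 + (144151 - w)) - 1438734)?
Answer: I*√995657 ≈ 997.83*I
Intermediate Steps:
√((-195097 + (144151 - w)) - 1438734) = √((-195097 + (144151 - 1*(-494023))) - 1438734) = √((-195097 + (144151 + 494023)) - 1438734) = √((-195097 + 638174) - 1438734) = √(443077 - 1438734) = √(-995657) = I*√995657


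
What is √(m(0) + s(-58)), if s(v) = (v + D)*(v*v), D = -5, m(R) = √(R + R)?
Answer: 174*I*√7 ≈ 460.36*I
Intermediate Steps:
m(R) = √2*√R (m(R) = √(2*R) = √2*√R)
s(v) = v²*(-5 + v) (s(v) = (v - 5)*(v*v) = (-5 + v)*v² = v²*(-5 + v))
√(m(0) + s(-58)) = √(√2*√0 + (-58)²*(-5 - 58)) = √(√2*0 + 3364*(-63)) = √(0 - 211932) = √(-211932) = 174*I*√7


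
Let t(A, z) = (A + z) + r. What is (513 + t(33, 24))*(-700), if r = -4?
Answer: -396200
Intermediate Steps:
t(A, z) = -4 + A + z (t(A, z) = (A + z) - 4 = -4 + A + z)
(513 + t(33, 24))*(-700) = (513 + (-4 + 33 + 24))*(-700) = (513 + 53)*(-700) = 566*(-700) = -396200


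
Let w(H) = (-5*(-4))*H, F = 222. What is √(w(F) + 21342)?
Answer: √25782 ≈ 160.57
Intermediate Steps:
w(H) = 20*H
√(w(F) + 21342) = √(20*222 + 21342) = √(4440 + 21342) = √25782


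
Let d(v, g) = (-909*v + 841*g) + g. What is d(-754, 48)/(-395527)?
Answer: -65982/35957 ≈ -1.8350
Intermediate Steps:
d(v, g) = -909*v + 842*g
d(-754, 48)/(-395527) = (-909*(-754) + 842*48)/(-395527) = (685386 + 40416)*(-1/395527) = 725802*(-1/395527) = -65982/35957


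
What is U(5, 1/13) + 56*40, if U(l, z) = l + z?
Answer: 29186/13 ≈ 2245.1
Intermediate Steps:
U(5, 1/13) + 56*40 = (5 + 1/13) + 56*40 = (5 + 1/13) + 2240 = 66/13 + 2240 = 29186/13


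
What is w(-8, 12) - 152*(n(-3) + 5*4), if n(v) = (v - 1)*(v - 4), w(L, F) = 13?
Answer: -7283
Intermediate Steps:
n(v) = (-1 + v)*(-4 + v)
w(-8, 12) - 152*(n(-3) + 5*4) = 13 - 152*((4 + (-3)**2 - 5*(-3)) + 5*4) = 13 - 152*((4 + 9 + 15) + 20) = 13 - 152*(28 + 20) = 13 - 152*48 = 13 - 7296 = -7283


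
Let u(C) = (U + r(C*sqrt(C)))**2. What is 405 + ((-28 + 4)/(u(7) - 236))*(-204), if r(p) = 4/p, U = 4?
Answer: 136146273093/355715369 - 23510592*sqrt(7)/355715369 ≈ 382.56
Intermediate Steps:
u(C) = (4 + 4/C**(3/2))**2 (u(C) = (4 + 4/((C*sqrt(C))))**2 = (4 + 4/(C**(3/2)))**2 = (4 + 4/C**(3/2))**2)
405 + ((-28 + 4)/(u(7) - 236))*(-204) = 405 + ((-28 + 4)/(16*(1 + 7**(3/2))**2/7**3 - 236))*(-204) = 405 - 24/(16*(1/343)*(1 + 7*sqrt(7))**2 - 236)*(-204) = 405 - 24/(16*(1 + 7*sqrt(7))**2/343 - 236)*(-204) = 405 - 24/(-236 + 16*(1 + 7*sqrt(7))**2/343)*(-204) = 405 + 4896/(-236 + 16*(1 + 7*sqrt(7))**2/343)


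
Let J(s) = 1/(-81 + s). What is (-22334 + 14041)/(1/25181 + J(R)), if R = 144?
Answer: -13156040079/25244 ≈ -5.2116e+5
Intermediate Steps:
(-22334 + 14041)/(1/25181 + J(R)) = (-22334 + 14041)/(1/25181 + 1/(-81 + 144)) = -8293/(1/25181 + 1/63) = -8293/25244/1586403 = -8293*1586403/25244 = -13156040079/25244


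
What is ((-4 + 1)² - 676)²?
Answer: 444889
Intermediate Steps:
((-4 + 1)² - 676)² = ((-3)² - 676)² = (9 - 676)² = (-667)² = 444889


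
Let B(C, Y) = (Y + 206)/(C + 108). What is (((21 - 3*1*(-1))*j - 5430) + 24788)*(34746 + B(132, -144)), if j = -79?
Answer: 36404349781/60 ≈ 6.0674e+8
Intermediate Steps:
B(C, Y) = (206 + Y)/(108 + C)
(((21 - 3*1*(-1))*j - 5430) + 24788)*(34746 + B(132, -144)) = (((21 - 3*1*(-1))*(-79) - 5430) + 24788)*(34746 + (206 - 144)/(108 + 132)) = (((21 - 3*(-1))*(-79) - 5430) + 24788)*(34746 + 62/240) = (((21 + 3)*(-79) - 5430) + 24788)*(34746 + (1/240)*62) = ((24*(-79) - 5430) + 24788)*(34746 + 31/120) = ((-1896 - 5430) + 24788)*(4169551/120) = (-7326 + 24788)*(4169551/120) = 17462*(4169551/120) = 36404349781/60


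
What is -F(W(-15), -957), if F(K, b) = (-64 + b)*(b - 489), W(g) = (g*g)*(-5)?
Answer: -1476366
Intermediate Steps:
W(g) = -5*g² (W(g) = g²*(-5) = -5*g²)
F(K, b) = (-489 + b)*(-64 + b) (F(K, b) = (-64 + b)*(-489 + b) = (-489 + b)*(-64 + b))
-F(W(-15), -957) = -(31296 + (-957)² - 553*(-957)) = -(31296 + 915849 + 529221) = -1*1476366 = -1476366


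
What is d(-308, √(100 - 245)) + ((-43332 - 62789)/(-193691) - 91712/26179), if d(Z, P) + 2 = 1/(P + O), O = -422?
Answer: -4480485760083577/903734506443781 - I*√145/178229 ≈ -4.9577 - 6.7562e-5*I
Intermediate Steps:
d(Z, P) = -2 + 1/(-422 + P) (d(Z, P) = -2 + 1/(P - 422) = -2 + 1/(-422 + P))
d(-308, √(100 - 245)) + ((-43332 - 62789)/(-193691) - 91712/26179) = (845 - 2*√(100 - 245))/(-422 + √(100 - 245)) + ((-43332 - 62789)/(-193691) - 91712/26179) = (845 - 2*I*√145)/(-422 + √(-145)) + (-106121*(-1/193691) - 91712*1/26179) = (845 - 2*I*√145)/(-422 + I*√145) + (106121/193691 - 91712/26179) = (845 - 2*I*√145)/(-422 + I*√145) - 14985647333/5070636689 = -14985647333/5070636689 + (845 - 2*I*√145)/(-422 + I*√145)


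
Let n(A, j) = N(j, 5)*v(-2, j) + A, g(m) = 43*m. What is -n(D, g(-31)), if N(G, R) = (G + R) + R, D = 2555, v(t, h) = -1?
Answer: -3878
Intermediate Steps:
N(G, R) = G + 2*R
n(A, j) = -10 + A - j (n(A, j) = (j + 2*5)*(-1) + A = (j + 10)*(-1) + A = (10 + j)*(-1) + A = (-10 - j) + A = -10 + A - j)
-n(D, g(-31)) = -(-10 + 2555 - 43*(-31)) = -(-10 + 2555 - 1*(-1333)) = -(-10 + 2555 + 1333) = -1*3878 = -3878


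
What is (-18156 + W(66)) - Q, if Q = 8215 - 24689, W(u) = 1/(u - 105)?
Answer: -65599/39 ≈ -1682.0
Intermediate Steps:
W(u) = 1/(-105 + u)
Q = -16474
(-18156 + W(66)) - Q = (-18156 + 1/(-105 + 66)) - 1*(-16474) = (-18156 + 1/(-39)) + 16474 = (-18156 - 1/39) + 16474 = -708085/39 + 16474 = -65599/39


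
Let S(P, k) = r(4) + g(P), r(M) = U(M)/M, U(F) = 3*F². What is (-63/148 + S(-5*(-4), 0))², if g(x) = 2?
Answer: 4036081/21904 ≈ 184.26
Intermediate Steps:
r(M) = 3*M (r(M) = (3*M²)/M = 3*M)
S(P, k) = 14 (S(P, k) = 3*4 + 2 = 12 + 2 = 14)
(-63/148 + S(-5*(-4), 0))² = (-63/148 + 14)² = (2009/148)² = 4036081/21904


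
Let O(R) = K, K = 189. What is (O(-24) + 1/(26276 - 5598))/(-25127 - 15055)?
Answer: -3908143/830883396 ≈ -0.0047036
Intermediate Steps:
O(R) = 189
(O(-24) + 1/(26276 - 5598))/(-25127 - 15055) = (189 + 1/(26276 - 5598))/(-25127 - 15055) = (189 + 1/20678)/(-40182) = (189 + 1/20678)*(-1/40182) = (3908143/20678)*(-1/40182) = -3908143/830883396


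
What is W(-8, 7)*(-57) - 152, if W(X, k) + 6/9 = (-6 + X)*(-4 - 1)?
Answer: -4104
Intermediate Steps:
W(X, k) = 88/3 - 5*X (W(X, k) = -⅔ + (-6 + X)*(-4 - 1) = -⅔ + (-6 + X)*(-5) = -⅔ + (30 - 5*X) = 88/3 - 5*X)
W(-8, 7)*(-57) - 152 = (88/3 - 5*(-8))*(-57) - 152 = (88/3 + 40)*(-57) - 152 = (208/3)*(-57) - 152 = -3952 - 152 = -4104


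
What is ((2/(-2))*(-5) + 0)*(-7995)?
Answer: -39975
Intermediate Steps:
((2/(-2))*(-5) + 0)*(-7995) = ((2*(-1/2))*(-5) + 0)*(-7995) = (-1*(-5) + 0)*(-7995) = (5 + 0)*(-7995) = 5*(-7995) = -39975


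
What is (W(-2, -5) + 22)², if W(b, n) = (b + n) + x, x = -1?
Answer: 196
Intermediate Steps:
W(b, n) = -1 + b + n (W(b, n) = (b + n) - 1 = -1 + b + n)
(W(-2, -5) + 22)² = ((-1 - 2 - 5) + 22)² = (-8 + 22)² = 14² = 196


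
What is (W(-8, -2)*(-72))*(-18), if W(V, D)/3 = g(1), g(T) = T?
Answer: 3888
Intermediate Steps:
W(V, D) = 3 (W(V, D) = 3*1 = 3)
(W(-8, -2)*(-72))*(-18) = (3*(-72))*(-18) = -216*(-18) = 3888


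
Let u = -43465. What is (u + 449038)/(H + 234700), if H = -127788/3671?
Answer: 1488858483/861455912 ≈ 1.7283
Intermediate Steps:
H = -127788/3671 (H = -127788*1/3671 = -127788/3671 ≈ -34.810)
(u + 449038)/(H + 234700) = (-43465 + 449038)/(-127788/3671 + 234700) = 405573/(861455912/3671) = 405573*(3671/861455912) = 1488858483/861455912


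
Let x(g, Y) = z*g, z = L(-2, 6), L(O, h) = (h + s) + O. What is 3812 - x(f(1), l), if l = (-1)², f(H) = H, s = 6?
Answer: 3802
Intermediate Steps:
L(O, h) = 6 + O + h (L(O, h) = (h + 6) + O = (6 + h) + O = 6 + O + h)
z = 10 (z = 6 - 2 + 6 = 10)
l = 1
x(g, Y) = 10*g
3812 - x(f(1), l) = 3812 - 10 = 3802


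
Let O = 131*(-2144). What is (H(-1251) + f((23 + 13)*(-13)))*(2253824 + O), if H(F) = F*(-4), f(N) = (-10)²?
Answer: 10069987840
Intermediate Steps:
O = -280864
f(N) = 100
H(F) = -4*F
(H(-1251) + f((23 + 13)*(-13)))*(2253824 + O) = (-4*(-1251) + 100)*(2253824 - 280864) = (5004 + 100)*1972960 = 5104*1972960 = 10069987840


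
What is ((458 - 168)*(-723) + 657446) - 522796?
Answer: -75020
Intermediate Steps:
((458 - 168)*(-723) + 657446) - 522796 = (290*(-723) + 657446) - 522796 = (-209670 + 657446) - 522796 = 447776 - 522796 = -75020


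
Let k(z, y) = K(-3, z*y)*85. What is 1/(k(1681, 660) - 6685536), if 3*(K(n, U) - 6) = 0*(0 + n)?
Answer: -1/6685026 ≈ -1.4959e-7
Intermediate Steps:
K(n, U) = 6 (K(n, U) = 6 + (0*(0 + n))/3 = 6 + (0*n)/3 = 6 + (⅓)*0 = 6 + 0 = 6)
k(z, y) = 510 (k(z, y) = 6*85 = 510)
1/(k(1681, 660) - 6685536) = 1/(510 - 6685536) = 1/(-6685026) = -1/6685026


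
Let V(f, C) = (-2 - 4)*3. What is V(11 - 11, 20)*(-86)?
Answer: 1548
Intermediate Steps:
V(f, C) = -18 (V(f, C) = -6*3 = -18)
V(11 - 11, 20)*(-86) = -18*(-86) = 1548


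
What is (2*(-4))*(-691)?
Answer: 5528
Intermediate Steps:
(2*(-4))*(-691) = -8*(-691) = 5528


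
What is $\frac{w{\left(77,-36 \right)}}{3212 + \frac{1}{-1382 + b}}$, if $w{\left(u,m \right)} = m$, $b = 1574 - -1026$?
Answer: $- \frac{43848}{3912217} \approx -0.011208$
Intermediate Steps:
$b = 2600$ ($b = 1574 + 1026 = 2600$)
$\frac{w{\left(77,-36 \right)}}{3212 + \frac{1}{-1382 + b}} = - \frac{36}{3212 + \frac{1}{-1382 + 2600}} = - \frac{36}{3212 + \frac{1}{1218}} = - \frac{36}{\frac{3912217}{1218}} = \left(-36\right) \frac{1218}{3912217} = - \frac{43848}{3912217}$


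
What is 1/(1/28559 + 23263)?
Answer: 28559/664368018 ≈ 4.2987e-5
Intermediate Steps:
1/(1/28559 + 23263) = 1/(664368018/28559) = 28559/664368018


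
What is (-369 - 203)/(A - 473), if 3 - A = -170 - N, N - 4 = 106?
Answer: 286/95 ≈ 3.0105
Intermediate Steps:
N = 110 (N = 4 + 106 = 110)
A = 283 (A = 3 - (-170 - 1*110) = 3 - (-170 - 110) = 3 - 1*(-280) = 3 + 280 = 283)
(-369 - 203)/(A - 473) = (-369 - 203)/(283 - 473) = -572/(-190) = -572*(-1/190) = 286/95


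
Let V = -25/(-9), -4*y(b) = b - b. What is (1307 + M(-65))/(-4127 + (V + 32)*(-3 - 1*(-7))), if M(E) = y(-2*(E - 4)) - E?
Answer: -12348/35891 ≈ -0.34404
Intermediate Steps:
y(b) = 0 (y(b) = -(b - b)/4 = -¼*0 = 0)
M(E) = -E (M(E) = 0 - E = -E)
V = 25/9 (V = -25*(-⅑) = 25/9 ≈ 2.7778)
(1307 + M(-65))/(-4127 + (V + 32)*(-3 - 1*(-7))) = (1307 - 1*(-65))/(-4127 + (25/9 + 32)*(-3 - 1*(-7))) = (1307 + 65)/(-4127 + 313*(-3 + 7)/9) = 1372/(-4127 + (313/9)*4) = 1372/(-4127 + 1252/9) = 1372/(-35891/9) = 1372*(-9/35891) = -12348/35891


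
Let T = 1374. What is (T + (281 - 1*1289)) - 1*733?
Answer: -367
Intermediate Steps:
(T + (281 - 1*1289)) - 1*733 = (1374 + (281 - 1*1289)) - 1*733 = (1374 + (281 - 1289)) - 733 = (1374 - 1008) - 733 = 366 - 733 = -367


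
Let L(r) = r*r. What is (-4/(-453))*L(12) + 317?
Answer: 48059/151 ≈ 318.27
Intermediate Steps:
L(r) = r**2
(-4/(-453))*L(12) + 317 = -4/(-453)*12**2 + 317 = -4*(-1/453)*144 + 317 = (4/453)*144 + 317 = 192/151 + 317 = 48059/151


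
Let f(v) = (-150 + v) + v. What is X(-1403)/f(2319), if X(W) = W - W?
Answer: 0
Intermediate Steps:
X(W) = 0
f(v) = -150 + 2*v
X(-1403)/f(2319) = 0/(-150 + 2*2319) = 0/(-150 + 4638) = 0/4488 = 0*(1/4488) = 0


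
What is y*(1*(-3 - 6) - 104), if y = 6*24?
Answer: -16272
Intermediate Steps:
y = 144
y*(1*(-3 - 6) - 104) = 144*(1*(-3 - 6) - 104) = 144*(1*(-9) - 104) = 144*(-9 - 104) = 144*(-113) = -16272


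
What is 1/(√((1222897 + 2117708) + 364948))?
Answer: √3705553/3705553 ≈ 0.00051949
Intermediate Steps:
1/(√((1222897 + 2117708) + 364948)) = 1/(√(3340605 + 364948)) = 1/(√3705553) = √3705553/3705553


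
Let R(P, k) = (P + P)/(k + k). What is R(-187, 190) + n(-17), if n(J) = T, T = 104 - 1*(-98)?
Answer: 38193/190 ≈ 201.02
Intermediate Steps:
T = 202 (T = 104 + 98 = 202)
n(J) = 202
R(P, k) = P/k (R(P, k) = (2*P)/((2*k)) = (2*P)*(1/(2*k)) = P/k)
R(-187, 190) + n(-17) = -187/190 + 202 = 38193/190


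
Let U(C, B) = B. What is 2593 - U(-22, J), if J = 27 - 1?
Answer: 2567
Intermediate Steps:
J = 26
2593 - U(-22, J) = 2593 - 1*26 = 2593 - 26 = 2567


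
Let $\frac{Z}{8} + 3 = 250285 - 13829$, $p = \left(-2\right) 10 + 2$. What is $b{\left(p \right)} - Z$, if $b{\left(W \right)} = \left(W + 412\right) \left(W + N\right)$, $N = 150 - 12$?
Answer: $-1844344$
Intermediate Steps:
$N = 138$
$p = -18$ ($p = -20 + 2 = -18$)
$b{\left(W \right)} = \left(138 + W\right) \left(412 + W\right)$ ($b{\left(W \right)} = \left(W + 412\right) \left(W + 138\right) = \left(412 + W\right) \left(138 + W\right) = \left(138 + W\right) \left(412 + W\right)$)
$Z = 1891624$ ($Z = -24 + 8 \left(250285 - 13829\right) = -24 + 8 \cdot 236456 = -24 + 1891648 = 1891624$)
$b{\left(p \right)} - Z = \left(56856 + \left(-18\right)^{2} + 550 \left(-18\right)\right) - 1891624 = \left(56856 + 324 - 9900\right) - 1891624 = 47280 - 1891624 = -1844344$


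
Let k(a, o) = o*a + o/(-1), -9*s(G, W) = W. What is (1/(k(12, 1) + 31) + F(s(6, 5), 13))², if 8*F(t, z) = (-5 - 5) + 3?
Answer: 20449/28224 ≈ 0.72453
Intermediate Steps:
s(G, W) = -W/9
k(a, o) = -o + a*o (k(a, o) = a*o - o = -o + a*o)
F(t, z) = -7/8 (F(t, z) = ((-5 - 5) + 3)/8 = (-10 + 3)/8 = (⅛)*(-7) = -7/8)
(1/(k(12, 1) + 31) + F(s(6, 5), 13))² = (1/(1*(-1 + 12) + 31) - 7/8)² = (1/(1*11 + 31) - 7/8)² = (1/(11 + 31) - 7/8)² = (1/42 - 7/8)² = (-143/168)² = 20449/28224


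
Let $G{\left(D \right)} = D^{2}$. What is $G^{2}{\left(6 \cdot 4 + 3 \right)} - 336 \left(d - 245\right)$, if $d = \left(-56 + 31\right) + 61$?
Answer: $601665$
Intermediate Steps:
$d = 36$ ($d = -25 + 61 = 36$)
$G^{2}{\left(6 \cdot 4 + 3 \right)} - 336 \left(d - 245\right) = \left(\left(6 \cdot 4 + 3\right)^{2}\right)^{2} - 336 \left(36 - 245\right) = \left(\left(24 + 3\right)^{2}\right)^{2} - -70224 = \left(27^{2}\right)^{2} + 70224 = 729^{2} + 70224 = 531441 + 70224 = 601665$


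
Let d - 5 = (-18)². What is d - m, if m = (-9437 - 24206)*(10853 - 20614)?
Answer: -328388994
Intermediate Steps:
d = 329 (d = 5 + (-18)² = 5 + 324 = 329)
m = 328389323 (m = -33643*(-9761) = 328389323)
d - m = 329 - 1*328389323 = 329 - 328389323 = -328388994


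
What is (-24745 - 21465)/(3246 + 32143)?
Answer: -46210/35389 ≈ -1.3058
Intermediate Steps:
(-24745 - 21465)/(3246 + 32143) = -46210/35389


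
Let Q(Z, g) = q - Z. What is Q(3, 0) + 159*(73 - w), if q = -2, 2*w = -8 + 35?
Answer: 18911/2 ≈ 9455.5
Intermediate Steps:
w = 27/2 (w = (-8 + 35)/2 = (½)*27 = 27/2 ≈ 13.500)
Q(Z, g) = -2 - Z
Q(3, 0) + 159*(73 - w) = (-2 - 1*3) + 159*(73 - 1*27/2) = (-2 - 3) + 159*(73 - 27/2) = -5 + 159*(119/2) = -5 + 18921/2 = 18911/2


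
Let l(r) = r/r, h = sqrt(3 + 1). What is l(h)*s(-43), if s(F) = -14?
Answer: -14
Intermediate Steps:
h = 2 (h = sqrt(4) = 2)
l(r) = 1
l(h)*s(-43) = 1*(-14) = -14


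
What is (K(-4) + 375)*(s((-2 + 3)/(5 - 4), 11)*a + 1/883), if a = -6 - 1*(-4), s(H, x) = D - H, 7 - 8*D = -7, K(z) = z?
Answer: -982037/1766 ≈ -556.08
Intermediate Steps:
D = 7/4 (D = 7/8 - 1/8*(-7) = 7/8 + 7/8 = 7/4 ≈ 1.7500)
s(H, x) = 7/4 - H
a = -2 (a = -6 + 4 = -2)
(K(-4) + 375)*(s((-2 + 3)/(5 - 4), 11)*a + 1/883) = (-4 + 375)*((7/4 - (-2 + 3)/(5 - 4))*(-2) + 1/883) = 371*((7/4 - 1/1)*(-2) + 1/883) = 371*((7/4 - 1)*(-2) + 1/883) = 371*((3/4)*(-2) + 1/883) = 371*(-3/2 + 1/883) = 371*(-2647/1766) = -982037/1766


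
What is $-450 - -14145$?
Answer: $13695$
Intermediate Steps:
$-450 - -14145 = -450 + 14145 = 13695$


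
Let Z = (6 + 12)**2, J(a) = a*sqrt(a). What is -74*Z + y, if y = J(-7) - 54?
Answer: -24030 - 7*I*sqrt(7) ≈ -24030.0 - 18.52*I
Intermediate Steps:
J(a) = a**(3/2)
y = -54 - 7*I*sqrt(7) (y = (-7)**(3/2) - 54 = -7*I*sqrt(7) - 54 = -54 - 7*I*sqrt(7) ≈ -54.0 - 18.52*I)
Z = 324 (Z = 18**2 = 324)
-74*Z + y = -74*324 + (-54 - 7*I*sqrt(7)) = -23976 + (-54 - 7*I*sqrt(7)) = -24030 - 7*I*sqrt(7)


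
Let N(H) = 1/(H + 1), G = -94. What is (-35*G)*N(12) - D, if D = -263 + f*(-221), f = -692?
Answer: -1981407/13 ≈ -1.5242e+5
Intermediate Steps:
N(H) = 1/(1 + H)
D = 152669 (D = -263 - 692*(-221) = -263 + 152932 = 152669)
(-35*G)*N(12) - D = (-35*(-94))/(1 + 12) - 1*152669 = 3290/13 - 152669 = -1981407/13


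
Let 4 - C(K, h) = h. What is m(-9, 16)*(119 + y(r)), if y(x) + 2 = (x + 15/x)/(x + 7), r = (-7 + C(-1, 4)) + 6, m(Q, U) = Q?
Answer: -1029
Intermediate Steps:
C(K, h) = 4 - h
r = -1 (r = (-7 + (4 - 1*4)) + 6 = (-7 + (4 - 4)) + 6 = (-7 + 0) + 6 = -7 + 6 = -1)
y(x) = -2 + (x + 15/x)/(7 + x) (y(x) = -2 + (x + 15/x)/(x + 7) = -2 + (x + 15/x)/(7 + x))
m(-9, 16)*(119 + y(r)) = -9*(119 + (15 - 1*(-1)² - 14*(-1))/((-1)*(7 - 1))) = -9*(119 - 1*(15 - 1*1 + 14)/6) = -9*(119 - 1*⅙*(15 - 1 + 14)) = -9*(119 - 1*⅙*28) = -9*(119 - 14/3) = -9*343/3 = -1029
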